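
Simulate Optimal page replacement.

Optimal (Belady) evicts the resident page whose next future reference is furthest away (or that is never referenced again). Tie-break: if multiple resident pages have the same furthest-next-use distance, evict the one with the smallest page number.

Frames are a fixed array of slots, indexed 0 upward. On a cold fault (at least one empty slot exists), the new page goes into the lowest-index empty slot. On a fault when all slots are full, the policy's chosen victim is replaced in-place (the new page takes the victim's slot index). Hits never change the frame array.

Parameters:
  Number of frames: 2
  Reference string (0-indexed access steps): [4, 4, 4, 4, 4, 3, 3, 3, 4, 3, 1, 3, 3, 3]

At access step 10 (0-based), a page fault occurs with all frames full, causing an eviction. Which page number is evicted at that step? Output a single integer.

Step 0: ref 4 -> FAULT, frames=[4,-]
Step 1: ref 4 -> HIT, frames=[4,-]
Step 2: ref 4 -> HIT, frames=[4,-]
Step 3: ref 4 -> HIT, frames=[4,-]
Step 4: ref 4 -> HIT, frames=[4,-]
Step 5: ref 3 -> FAULT, frames=[4,3]
Step 6: ref 3 -> HIT, frames=[4,3]
Step 7: ref 3 -> HIT, frames=[4,3]
Step 8: ref 4 -> HIT, frames=[4,3]
Step 9: ref 3 -> HIT, frames=[4,3]
Step 10: ref 1 -> FAULT, evict 4, frames=[1,3]
At step 10: evicted page 4

Answer: 4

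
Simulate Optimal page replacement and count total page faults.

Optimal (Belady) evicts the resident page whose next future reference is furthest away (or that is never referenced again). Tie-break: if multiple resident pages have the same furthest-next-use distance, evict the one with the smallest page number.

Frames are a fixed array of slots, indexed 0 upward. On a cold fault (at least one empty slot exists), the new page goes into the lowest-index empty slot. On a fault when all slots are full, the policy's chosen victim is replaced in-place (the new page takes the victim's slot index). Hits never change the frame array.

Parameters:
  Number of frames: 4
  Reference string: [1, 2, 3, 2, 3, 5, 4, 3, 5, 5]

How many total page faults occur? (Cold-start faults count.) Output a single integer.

Step 0: ref 1 → FAULT, frames=[1,-,-,-]
Step 1: ref 2 → FAULT, frames=[1,2,-,-]
Step 2: ref 3 → FAULT, frames=[1,2,3,-]
Step 3: ref 2 → HIT, frames=[1,2,3,-]
Step 4: ref 3 → HIT, frames=[1,2,3,-]
Step 5: ref 5 → FAULT, frames=[1,2,3,5]
Step 6: ref 4 → FAULT (evict 1), frames=[4,2,3,5]
Step 7: ref 3 → HIT, frames=[4,2,3,5]
Step 8: ref 5 → HIT, frames=[4,2,3,5]
Step 9: ref 5 → HIT, frames=[4,2,3,5]
Total faults: 5

Answer: 5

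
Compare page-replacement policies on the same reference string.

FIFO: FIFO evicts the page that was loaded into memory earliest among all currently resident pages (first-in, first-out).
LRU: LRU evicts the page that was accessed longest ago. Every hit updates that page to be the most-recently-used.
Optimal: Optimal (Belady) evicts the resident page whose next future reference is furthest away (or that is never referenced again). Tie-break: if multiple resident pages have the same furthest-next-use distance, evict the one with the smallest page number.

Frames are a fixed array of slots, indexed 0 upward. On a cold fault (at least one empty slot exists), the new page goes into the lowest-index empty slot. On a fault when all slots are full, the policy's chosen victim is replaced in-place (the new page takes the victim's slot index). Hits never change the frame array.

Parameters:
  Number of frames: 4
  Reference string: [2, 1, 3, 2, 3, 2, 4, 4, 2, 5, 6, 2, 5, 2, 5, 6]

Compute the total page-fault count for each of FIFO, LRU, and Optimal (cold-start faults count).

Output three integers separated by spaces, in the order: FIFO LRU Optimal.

--- FIFO ---
  step 0: ref 2 -> FAULT, frames=[2,-,-,-] (faults so far: 1)
  step 1: ref 1 -> FAULT, frames=[2,1,-,-] (faults so far: 2)
  step 2: ref 3 -> FAULT, frames=[2,1,3,-] (faults so far: 3)
  step 3: ref 2 -> HIT, frames=[2,1,3,-] (faults so far: 3)
  step 4: ref 3 -> HIT, frames=[2,1,3,-] (faults so far: 3)
  step 5: ref 2 -> HIT, frames=[2,1,3,-] (faults so far: 3)
  step 6: ref 4 -> FAULT, frames=[2,1,3,4] (faults so far: 4)
  step 7: ref 4 -> HIT, frames=[2,1,3,4] (faults so far: 4)
  step 8: ref 2 -> HIT, frames=[2,1,3,4] (faults so far: 4)
  step 9: ref 5 -> FAULT, evict 2, frames=[5,1,3,4] (faults so far: 5)
  step 10: ref 6 -> FAULT, evict 1, frames=[5,6,3,4] (faults so far: 6)
  step 11: ref 2 -> FAULT, evict 3, frames=[5,6,2,4] (faults so far: 7)
  step 12: ref 5 -> HIT, frames=[5,6,2,4] (faults so far: 7)
  step 13: ref 2 -> HIT, frames=[5,6,2,4] (faults so far: 7)
  step 14: ref 5 -> HIT, frames=[5,6,2,4] (faults so far: 7)
  step 15: ref 6 -> HIT, frames=[5,6,2,4] (faults so far: 7)
  FIFO total faults: 7
--- LRU ---
  step 0: ref 2 -> FAULT, frames=[2,-,-,-] (faults so far: 1)
  step 1: ref 1 -> FAULT, frames=[2,1,-,-] (faults so far: 2)
  step 2: ref 3 -> FAULT, frames=[2,1,3,-] (faults so far: 3)
  step 3: ref 2 -> HIT, frames=[2,1,3,-] (faults so far: 3)
  step 4: ref 3 -> HIT, frames=[2,1,3,-] (faults so far: 3)
  step 5: ref 2 -> HIT, frames=[2,1,3,-] (faults so far: 3)
  step 6: ref 4 -> FAULT, frames=[2,1,3,4] (faults so far: 4)
  step 7: ref 4 -> HIT, frames=[2,1,3,4] (faults so far: 4)
  step 8: ref 2 -> HIT, frames=[2,1,3,4] (faults so far: 4)
  step 9: ref 5 -> FAULT, evict 1, frames=[2,5,3,4] (faults so far: 5)
  step 10: ref 6 -> FAULT, evict 3, frames=[2,5,6,4] (faults so far: 6)
  step 11: ref 2 -> HIT, frames=[2,5,6,4] (faults so far: 6)
  step 12: ref 5 -> HIT, frames=[2,5,6,4] (faults so far: 6)
  step 13: ref 2 -> HIT, frames=[2,5,6,4] (faults so far: 6)
  step 14: ref 5 -> HIT, frames=[2,5,6,4] (faults so far: 6)
  step 15: ref 6 -> HIT, frames=[2,5,6,4] (faults so far: 6)
  LRU total faults: 6
--- Optimal ---
  step 0: ref 2 -> FAULT, frames=[2,-,-,-] (faults so far: 1)
  step 1: ref 1 -> FAULT, frames=[2,1,-,-] (faults so far: 2)
  step 2: ref 3 -> FAULT, frames=[2,1,3,-] (faults so far: 3)
  step 3: ref 2 -> HIT, frames=[2,1,3,-] (faults so far: 3)
  step 4: ref 3 -> HIT, frames=[2,1,3,-] (faults so far: 3)
  step 5: ref 2 -> HIT, frames=[2,1,3,-] (faults so far: 3)
  step 6: ref 4 -> FAULT, frames=[2,1,3,4] (faults so far: 4)
  step 7: ref 4 -> HIT, frames=[2,1,3,4] (faults so far: 4)
  step 8: ref 2 -> HIT, frames=[2,1,3,4] (faults so far: 4)
  step 9: ref 5 -> FAULT, evict 1, frames=[2,5,3,4] (faults so far: 5)
  step 10: ref 6 -> FAULT, evict 3, frames=[2,5,6,4] (faults so far: 6)
  step 11: ref 2 -> HIT, frames=[2,5,6,4] (faults so far: 6)
  step 12: ref 5 -> HIT, frames=[2,5,6,4] (faults so far: 6)
  step 13: ref 2 -> HIT, frames=[2,5,6,4] (faults so far: 6)
  step 14: ref 5 -> HIT, frames=[2,5,6,4] (faults so far: 6)
  step 15: ref 6 -> HIT, frames=[2,5,6,4] (faults so far: 6)
  Optimal total faults: 6

Answer: 7 6 6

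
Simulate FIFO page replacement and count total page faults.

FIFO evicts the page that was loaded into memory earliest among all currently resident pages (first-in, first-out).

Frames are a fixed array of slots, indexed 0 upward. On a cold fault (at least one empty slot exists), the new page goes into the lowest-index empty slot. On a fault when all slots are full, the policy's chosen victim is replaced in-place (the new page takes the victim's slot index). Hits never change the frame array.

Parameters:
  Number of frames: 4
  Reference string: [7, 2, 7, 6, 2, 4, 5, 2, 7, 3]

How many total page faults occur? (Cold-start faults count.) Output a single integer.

Step 0: ref 7 → FAULT, frames=[7,-,-,-]
Step 1: ref 2 → FAULT, frames=[7,2,-,-]
Step 2: ref 7 → HIT, frames=[7,2,-,-]
Step 3: ref 6 → FAULT, frames=[7,2,6,-]
Step 4: ref 2 → HIT, frames=[7,2,6,-]
Step 5: ref 4 → FAULT, frames=[7,2,6,4]
Step 6: ref 5 → FAULT (evict 7), frames=[5,2,6,4]
Step 7: ref 2 → HIT, frames=[5,2,6,4]
Step 8: ref 7 → FAULT (evict 2), frames=[5,7,6,4]
Step 9: ref 3 → FAULT (evict 6), frames=[5,7,3,4]
Total faults: 7

Answer: 7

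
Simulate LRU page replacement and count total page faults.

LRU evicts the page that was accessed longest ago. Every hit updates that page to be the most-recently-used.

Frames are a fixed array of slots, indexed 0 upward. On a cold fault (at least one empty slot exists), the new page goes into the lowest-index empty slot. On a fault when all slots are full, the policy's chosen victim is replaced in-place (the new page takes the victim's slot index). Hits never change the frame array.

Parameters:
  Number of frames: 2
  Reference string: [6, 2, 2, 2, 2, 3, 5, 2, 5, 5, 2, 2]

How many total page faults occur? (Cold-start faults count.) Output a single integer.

Step 0: ref 6 → FAULT, frames=[6,-]
Step 1: ref 2 → FAULT, frames=[6,2]
Step 2: ref 2 → HIT, frames=[6,2]
Step 3: ref 2 → HIT, frames=[6,2]
Step 4: ref 2 → HIT, frames=[6,2]
Step 5: ref 3 → FAULT (evict 6), frames=[3,2]
Step 6: ref 5 → FAULT (evict 2), frames=[3,5]
Step 7: ref 2 → FAULT (evict 3), frames=[2,5]
Step 8: ref 5 → HIT, frames=[2,5]
Step 9: ref 5 → HIT, frames=[2,5]
Step 10: ref 2 → HIT, frames=[2,5]
Step 11: ref 2 → HIT, frames=[2,5]
Total faults: 5

Answer: 5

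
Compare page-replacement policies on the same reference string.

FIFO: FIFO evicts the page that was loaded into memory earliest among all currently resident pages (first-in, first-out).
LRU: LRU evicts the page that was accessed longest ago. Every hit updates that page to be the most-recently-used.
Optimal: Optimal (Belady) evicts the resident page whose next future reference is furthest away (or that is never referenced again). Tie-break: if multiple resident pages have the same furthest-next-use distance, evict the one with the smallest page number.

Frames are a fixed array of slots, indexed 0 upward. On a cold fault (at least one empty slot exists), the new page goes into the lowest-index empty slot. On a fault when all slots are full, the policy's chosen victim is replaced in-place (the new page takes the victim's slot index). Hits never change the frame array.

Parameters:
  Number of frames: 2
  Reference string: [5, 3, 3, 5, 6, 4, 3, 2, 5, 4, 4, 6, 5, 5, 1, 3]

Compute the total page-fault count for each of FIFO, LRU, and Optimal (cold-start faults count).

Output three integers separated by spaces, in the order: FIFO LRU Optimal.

--- FIFO ---
  step 0: ref 5 -> FAULT, frames=[5,-] (faults so far: 1)
  step 1: ref 3 -> FAULT, frames=[5,3] (faults so far: 2)
  step 2: ref 3 -> HIT, frames=[5,3] (faults so far: 2)
  step 3: ref 5 -> HIT, frames=[5,3] (faults so far: 2)
  step 4: ref 6 -> FAULT, evict 5, frames=[6,3] (faults so far: 3)
  step 5: ref 4 -> FAULT, evict 3, frames=[6,4] (faults so far: 4)
  step 6: ref 3 -> FAULT, evict 6, frames=[3,4] (faults so far: 5)
  step 7: ref 2 -> FAULT, evict 4, frames=[3,2] (faults so far: 6)
  step 8: ref 5 -> FAULT, evict 3, frames=[5,2] (faults so far: 7)
  step 9: ref 4 -> FAULT, evict 2, frames=[5,4] (faults so far: 8)
  step 10: ref 4 -> HIT, frames=[5,4] (faults so far: 8)
  step 11: ref 6 -> FAULT, evict 5, frames=[6,4] (faults so far: 9)
  step 12: ref 5 -> FAULT, evict 4, frames=[6,5] (faults so far: 10)
  step 13: ref 5 -> HIT, frames=[6,5] (faults so far: 10)
  step 14: ref 1 -> FAULT, evict 6, frames=[1,5] (faults so far: 11)
  step 15: ref 3 -> FAULT, evict 5, frames=[1,3] (faults so far: 12)
  FIFO total faults: 12
--- LRU ---
  step 0: ref 5 -> FAULT, frames=[5,-] (faults so far: 1)
  step 1: ref 3 -> FAULT, frames=[5,3] (faults so far: 2)
  step 2: ref 3 -> HIT, frames=[5,3] (faults so far: 2)
  step 3: ref 5 -> HIT, frames=[5,3] (faults so far: 2)
  step 4: ref 6 -> FAULT, evict 3, frames=[5,6] (faults so far: 3)
  step 5: ref 4 -> FAULT, evict 5, frames=[4,6] (faults so far: 4)
  step 6: ref 3 -> FAULT, evict 6, frames=[4,3] (faults so far: 5)
  step 7: ref 2 -> FAULT, evict 4, frames=[2,3] (faults so far: 6)
  step 8: ref 5 -> FAULT, evict 3, frames=[2,5] (faults so far: 7)
  step 9: ref 4 -> FAULT, evict 2, frames=[4,5] (faults so far: 8)
  step 10: ref 4 -> HIT, frames=[4,5] (faults so far: 8)
  step 11: ref 6 -> FAULT, evict 5, frames=[4,6] (faults so far: 9)
  step 12: ref 5 -> FAULT, evict 4, frames=[5,6] (faults so far: 10)
  step 13: ref 5 -> HIT, frames=[5,6] (faults so far: 10)
  step 14: ref 1 -> FAULT, evict 6, frames=[5,1] (faults so far: 11)
  step 15: ref 3 -> FAULT, evict 5, frames=[3,1] (faults so far: 12)
  LRU total faults: 12
--- Optimal ---
  step 0: ref 5 -> FAULT, frames=[5,-] (faults so far: 1)
  step 1: ref 3 -> FAULT, frames=[5,3] (faults so far: 2)
  step 2: ref 3 -> HIT, frames=[5,3] (faults so far: 2)
  step 3: ref 5 -> HIT, frames=[5,3] (faults so far: 2)
  step 4: ref 6 -> FAULT, evict 5, frames=[6,3] (faults so far: 3)
  step 5: ref 4 -> FAULT, evict 6, frames=[4,3] (faults so far: 4)
  step 6: ref 3 -> HIT, frames=[4,3] (faults so far: 4)
  step 7: ref 2 -> FAULT, evict 3, frames=[4,2] (faults so far: 5)
  step 8: ref 5 -> FAULT, evict 2, frames=[4,5] (faults so far: 6)
  step 9: ref 4 -> HIT, frames=[4,5] (faults so far: 6)
  step 10: ref 4 -> HIT, frames=[4,5] (faults so far: 6)
  step 11: ref 6 -> FAULT, evict 4, frames=[6,5] (faults so far: 7)
  step 12: ref 5 -> HIT, frames=[6,5] (faults so far: 7)
  step 13: ref 5 -> HIT, frames=[6,5] (faults so far: 7)
  step 14: ref 1 -> FAULT, evict 5, frames=[6,1] (faults so far: 8)
  step 15: ref 3 -> FAULT, evict 1, frames=[6,3] (faults so far: 9)
  Optimal total faults: 9

Answer: 12 12 9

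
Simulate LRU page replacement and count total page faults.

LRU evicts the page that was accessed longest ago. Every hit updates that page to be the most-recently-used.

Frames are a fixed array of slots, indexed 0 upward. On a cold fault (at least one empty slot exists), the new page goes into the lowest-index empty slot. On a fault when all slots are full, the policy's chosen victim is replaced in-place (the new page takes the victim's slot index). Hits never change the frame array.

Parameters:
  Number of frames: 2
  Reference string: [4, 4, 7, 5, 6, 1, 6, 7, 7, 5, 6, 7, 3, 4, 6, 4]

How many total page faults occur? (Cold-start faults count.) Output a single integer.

Step 0: ref 4 → FAULT, frames=[4,-]
Step 1: ref 4 → HIT, frames=[4,-]
Step 2: ref 7 → FAULT, frames=[4,7]
Step 3: ref 5 → FAULT (evict 4), frames=[5,7]
Step 4: ref 6 → FAULT (evict 7), frames=[5,6]
Step 5: ref 1 → FAULT (evict 5), frames=[1,6]
Step 6: ref 6 → HIT, frames=[1,6]
Step 7: ref 7 → FAULT (evict 1), frames=[7,6]
Step 8: ref 7 → HIT, frames=[7,6]
Step 9: ref 5 → FAULT (evict 6), frames=[7,5]
Step 10: ref 6 → FAULT (evict 7), frames=[6,5]
Step 11: ref 7 → FAULT (evict 5), frames=[6,7]
Step 12: ref 3 → FAULT (evict 6), frames=[3,7]
Step 13: ref 4 → FAULT (evict 7), frames=[3,4]
Step 14: ref 6 → FAULT (evict 3), frames=[6,4]
Step 15: ref 4 → HIT, frames=[6,4]
Total faults: 12

Answer: 12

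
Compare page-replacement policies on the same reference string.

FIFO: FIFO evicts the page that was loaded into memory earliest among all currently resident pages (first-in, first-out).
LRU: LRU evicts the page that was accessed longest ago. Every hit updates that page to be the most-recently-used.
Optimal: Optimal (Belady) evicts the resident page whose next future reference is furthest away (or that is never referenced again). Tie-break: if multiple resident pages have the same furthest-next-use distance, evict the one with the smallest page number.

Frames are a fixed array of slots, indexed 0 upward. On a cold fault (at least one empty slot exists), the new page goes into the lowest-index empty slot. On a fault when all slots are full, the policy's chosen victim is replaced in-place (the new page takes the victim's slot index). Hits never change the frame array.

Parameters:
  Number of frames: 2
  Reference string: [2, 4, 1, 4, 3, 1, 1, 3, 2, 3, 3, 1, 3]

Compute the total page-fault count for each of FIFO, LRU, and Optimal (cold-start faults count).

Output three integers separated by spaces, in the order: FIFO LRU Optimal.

Answer: 7 7 6

Derivation:
--- FIFO ---
  step 0: ref 2 -> FAULT, frames=[2,-] (faults so far: 1)
  step 1: ref 4 -> FAULT, frames=[2,4] (faults so far: 2)
  step 2: ref 1 -> FAULT, evict 2, frames=[1,4] (faults so far: 3)
  step 3: ref 4 -> HIT, frames=[1,4] (faults so far: 3)
  step 4: ref 3 -> FAULT, evict 4, frames=[1,3] (faults so far: 4)
  step 5: ref 1 -> HIT, frames=[1,3] (faults so far: 4)
  step 6: ref 1 -> HIT, frames=[1,3] (faults so far: 4)
  step 7: ref 3 -> HIT, frames=[1,3] (faults so far: 4)
  step 8: ref 2 -> FAULT, evict 1, frames=[2,3] (faults so far: 5)
  step 9: ref 3 -> HIT, frames=[2,3] (faults so far: 5)
  step 10: ref 3 -> HIT, frames=[2,3] (faults so far: 5)
  step 11: ref 1 -> FAULT, evict 3, frames=[2,1] (faults so far: 6)
  step 12: ref 3 -> FAULT, evict 2, frames=[3,1] (faults so far: 7)
  FIFO total faults: 7
--- LRU ---
  step 0: ref 2 -> FAULT, frames=[2,-] (faults so far: 1)
  step 1: ref 4 -> FAULT, frames=[2,4] (faults so far: 2)
  step 2: ref 1 -> FAULT, evict 2, frames=[1,4] (faults so far: 3)
  step 3: ref 4 -> HIT, frames=[1,4] (faults so far: 3)
  step 4: ref 3 -> FAULT, evict 1, frames=[3,4] (faults so far: 4)
  step 5: ref 1 -> FAULT, evict 4, frames=[3,1] (faults so far: 5)
  step 6: ref 1 -> HIT, frames=[3,1] (faults so far: 5)
  step 7: ref 3 -> HIT, frames=[3,1] (faults so far: 5)
  step 8: ref 2 -> FAULT, evict 1, frames=[3,2] (faults so far: 6)
  step 9: ref 3 -> HIT, frames=[3,2] (faults so far: 6)
  step 10: ref 3 -> HIT, frames=[3,2] (faults so far: 6)
  step 11: ref 1 -> FAULT, evict 2, frames=[3,1] (faults so far: 7)
  step 12: ref 3 -> HIT, frames=[3,1] (faults so far: 7)
  LRU total faults: 7
--- Optimal ---
  step 0: ref 2 -> FAULT, frames=[2,-] (faults so far: 1)
  step 1: ref 4 -> FAULT, frames=[2,4] (faults so far: 2)
  step 2: ref 1 -> FAULT, evict 2, frames=[1,4] (faults so far: 3)
  step 3: ref 4 -> HIT, frames=[1,4] (faults so far: 3)
  step 4: ref 3 -> FAULT, evict 4, frames=[1,3] (faults so far: 4)
  step 5: ref 1 -> HIT, frames=[1,3] (faults so far: 4)
  step 6: ref 1 -> HIT, frames=[1,3] (faults so far: 4)
  step 7: ref 3 -> HIT, frames=[1,3] (faults so far: 4)
  step 8: ref 2 -> FAULT, evict 1, frames=[2,3] (faults so far: 5)
  step 9: ref 3 -> HIT, frames=[2,3] (faults so far: 5)
  step 10: ref 3 -> HIT, frames=[2,3] (faults so far: 5)
  step 11: ref 1 -> FAULT, evict 2, frames=[1,3] (faults so far: 6)
  step 12: ref 3 -> HIT, frames=[1,3] (faults so far: 6)
  Optimal total faults: 6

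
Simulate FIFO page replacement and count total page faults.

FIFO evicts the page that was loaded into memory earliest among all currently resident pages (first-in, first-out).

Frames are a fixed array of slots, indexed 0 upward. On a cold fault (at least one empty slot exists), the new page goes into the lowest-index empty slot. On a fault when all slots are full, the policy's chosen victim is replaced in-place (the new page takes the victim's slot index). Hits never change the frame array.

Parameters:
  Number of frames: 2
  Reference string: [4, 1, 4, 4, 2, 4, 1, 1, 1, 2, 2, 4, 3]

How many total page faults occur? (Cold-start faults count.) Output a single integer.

Step 0: ref 4 → FAULT, frames=[4,-]
Step 1: ref 1 → FAULT, frames=[4,1]
Step 2: ref 4 → HIT, frames=[4,1]
Step 3: ref 4 → HIT, frames=[4,1]
Step 4: ref 2 → FAULT (evict 4), frames=[2,1]
Step 5: ref 4 → FAULT (evict 1), frames=[2,4]
Step 6: ref 1 → FAULT (evict 2), frames=[1,4]
Step 7: ref 1 → HIT, frames=[1,4]
Step 8: ref 1 → HIT, frames=[1,4]
Step 9: ref 2 → FAULT (evict 4), frames=[1,2]
Step 10: ref 2 → HIT, frames=[1,2]
Step 11: ref 4 → FAULT (evict 1), frames=[4,2]
Step 12: ref 3 → FAULT (evict 2), frames=[4,3]
Total faults: 8

Answer: 8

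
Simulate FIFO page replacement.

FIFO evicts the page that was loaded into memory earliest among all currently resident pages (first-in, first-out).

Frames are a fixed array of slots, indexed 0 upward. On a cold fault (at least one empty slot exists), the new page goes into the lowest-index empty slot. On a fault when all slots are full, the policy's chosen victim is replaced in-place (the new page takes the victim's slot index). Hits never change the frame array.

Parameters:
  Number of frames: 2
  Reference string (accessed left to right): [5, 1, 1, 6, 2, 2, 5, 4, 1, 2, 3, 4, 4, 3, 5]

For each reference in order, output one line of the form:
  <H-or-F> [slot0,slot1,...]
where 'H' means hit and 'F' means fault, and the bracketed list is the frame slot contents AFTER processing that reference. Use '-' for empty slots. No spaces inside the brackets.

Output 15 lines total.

F [5,-]
F [5,1]
H [5,1]
F [6,1]
F [6,2]
H [6,2]
F [5,2]
F [5,4]
F [1,4]
F [1,2]
F [3,2]
F [3,4]
H [3,4]
H [3,4]
F [5,4]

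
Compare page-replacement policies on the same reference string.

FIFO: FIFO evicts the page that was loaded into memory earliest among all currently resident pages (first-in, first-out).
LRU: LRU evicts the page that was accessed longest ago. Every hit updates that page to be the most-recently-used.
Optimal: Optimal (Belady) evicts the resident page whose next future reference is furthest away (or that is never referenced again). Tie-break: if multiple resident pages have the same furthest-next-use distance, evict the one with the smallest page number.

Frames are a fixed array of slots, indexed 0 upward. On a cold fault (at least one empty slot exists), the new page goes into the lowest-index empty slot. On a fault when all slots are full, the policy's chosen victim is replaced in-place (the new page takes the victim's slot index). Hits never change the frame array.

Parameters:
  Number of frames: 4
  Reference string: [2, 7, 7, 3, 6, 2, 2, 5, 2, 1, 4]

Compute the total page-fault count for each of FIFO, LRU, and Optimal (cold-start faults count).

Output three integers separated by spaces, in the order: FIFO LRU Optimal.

Answer: 8 7 7

Derivation:
--- FIFO ---
  step 0: ref 2 -> FAULT, frames=[2,-,-,-] (faults so far: 1)
  step 1: ref 7 -> FAULT, frames=[2,7,-,-] (faults so far: 2)
  step 2: ref 7 -> HIT, frames=[2,7,-,-] (faults so far: 2)
  step 3: ref 3 -> FAULT, frames=[2,7,3,-] (faults so far: 3)
  step 4: ref 6 -> FAULT, frames=[2,7,3,6] (faults so far: 4)
  step 5: ref 2 -> HIT, frames=[2,7,3,6] (faults so far: 4)
  step 6: ref 2 -> HIT, frames=[2,7,3,6] (faults so far: 4)
  step 7: ref 5 -> FAULT, evict 2, frames=[5,7,3,6] (faults so far: 5)
  step 8: ref 2 -> FAULT, evict 7, frames=[5,2,3,6] (faults so far: 6)
  step 9: ref 1 -> FAULT, evict 3, frames=[5,2,1,6] (faults so far: 7)
  step 10: ref 4 -> FAULT, evict 6, frames=[5,2,1,4] (faults so far: 8)
  FIFO total faults: 8
--- LRU ---
  step 0: ref 2 -> FAULT, frames=[2,-,-,-] (faults so far: 1)
  step 1: ref 7 -> FAULT, frames=[2,7,-,-] (faults so far: 2)
  step 2: ref 7 -> HIT, frames=[2,7,-,-] (faults so far: 2)
  step 3: ref 3 -> FAULT, frames=[2,7,3,-] (faults so far: 3)
  step 4: ref 6 -> FAULT, frames=[2,7,3,6] (faults so far: 4)
  step 5: ref 2 -> HIT, frames=[2,7,3,6] (faults so far: 4)
  step 6: ref 2 -> HIT, frames=[2,7,3,6] (faults so far: 4)
  step 7: ref 5 -> FAULT, evict 7, frames=[2,5,3,6] (faults so far: 5)
  step 8: ref 2 -> HIT, frames=[2,5,3,6] (faults so far: 5)
  step 9: ref 1 -> FAULT, evict 3, frames=[2,5,1,6] (faults so far: 6)
  step 10: ref 4 -> FAULT, evict 6, frames=[2,5,1,4] (faults so far: 7)
  LRU total faults: 7
--- Optimal ---
  step 0: ref 2 -> FAULT, frames=[2,-,-,-] (faults so far: 1)
  step 1: ref 7 -> FAULT, frames=[2,7,-,-] (faults so far: 2)
  step 2: ref 7 -> HIT, frames=[2,7,-,-] (faults so far: 2)
  step 3: ref 3 -> FAULT, frames=[2,7,3,-] (faults so far: 3)
  step 4: ref 6 -> FAULT, frames=[2,7,3,6] (faults so far: 4)
  step 5: ref 2 -> HIT, frames=[2,7,3,6] (faults so far: 4)
  step 6: ref 2 -> HIT, frames=[2,7,3,6] (faults so far: 4)
  step 7: ref 5 -> FAULT, evict 3, frames=[2,7,5,6] (faults so far: 5)
  step 8: ref 2 -> HIT, frames=[2,7,5,6] (faults so far: 5)
  step 9: ref 1 -> FAULT, evict 2, frames=[1,7,5,6] (faults so far: 6)
  step 10: ref 4 -> FAULT, evict 1, frames=[4,7,5,6] (faults so far: 7)
  Optimal total faults: 7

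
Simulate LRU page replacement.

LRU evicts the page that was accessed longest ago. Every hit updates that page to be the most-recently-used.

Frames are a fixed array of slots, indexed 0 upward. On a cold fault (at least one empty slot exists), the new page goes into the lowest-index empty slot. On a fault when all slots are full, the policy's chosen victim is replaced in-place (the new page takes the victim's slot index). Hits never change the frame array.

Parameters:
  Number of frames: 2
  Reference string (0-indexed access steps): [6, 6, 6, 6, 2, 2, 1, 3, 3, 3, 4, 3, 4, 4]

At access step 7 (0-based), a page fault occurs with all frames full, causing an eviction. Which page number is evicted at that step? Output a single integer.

Answer: 2

Derivation:
Step 0: ref 6 -> FAULT, frames=[6,-]
Step 1: ref 6 -> HIT, frames=[6,-]
Step 2: ref 6 -> HIT, frames=[6,-]
Step 3: ref 6 -> HIT, frames=[6,-]
Step 4: ref 2 -> FAULT, frames=[6,2]
Step 5: ref 2 -> HIT, frames=[6,2]
Step 6: ref 1 -> FAULT, evict 6, frames=[1,2]
Step 7: ref 3 -> FAULT, evict 2, frames=[1,3]
At step 7: evicted page 2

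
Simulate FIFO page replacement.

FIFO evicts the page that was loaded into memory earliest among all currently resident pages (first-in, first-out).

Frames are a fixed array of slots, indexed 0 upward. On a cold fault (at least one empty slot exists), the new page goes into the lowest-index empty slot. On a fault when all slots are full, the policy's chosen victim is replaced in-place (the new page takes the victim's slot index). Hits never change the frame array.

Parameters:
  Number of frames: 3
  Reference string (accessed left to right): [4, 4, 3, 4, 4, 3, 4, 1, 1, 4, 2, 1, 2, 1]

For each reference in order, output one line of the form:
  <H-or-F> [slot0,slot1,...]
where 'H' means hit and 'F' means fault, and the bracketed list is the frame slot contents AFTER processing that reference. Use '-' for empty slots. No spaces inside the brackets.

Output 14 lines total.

F [4,-,-]
H [4,-,-]
F [4,3,-]
H [4,3,-]
H [4,3,-]
H [4,3,-]
H [4,3,-]
F [4,3,1]
H [4,3,1]
H [4,3,1]
F [2,3,1]
H [2,3,1]
H [2,3,1]
H [2,3,1]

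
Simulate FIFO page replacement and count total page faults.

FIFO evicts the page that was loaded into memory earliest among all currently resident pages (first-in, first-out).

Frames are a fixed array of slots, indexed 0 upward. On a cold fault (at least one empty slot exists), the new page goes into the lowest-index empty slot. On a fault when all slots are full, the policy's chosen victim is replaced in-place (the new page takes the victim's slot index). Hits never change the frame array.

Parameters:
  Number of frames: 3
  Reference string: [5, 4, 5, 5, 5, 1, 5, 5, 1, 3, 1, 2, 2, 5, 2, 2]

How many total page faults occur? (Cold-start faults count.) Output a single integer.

Answer: 6

Derivation:
Step 0: ref 5 → FAULT, frames=[5,-,-]
Step 1: ref 4 → FAULT, frames=[5,4,-]
Step 2: ref 5 → HIT, frames=[5,4,-]
Step 3: ref 5 → HIT, frames=[5,4,-]
Step 4: ref 5 → HIT, frames=[5,4,-]
Step 5: ref 1 → FAULT, frames=[5,4,1]
Step 6: ref 5 → HIT, frames=[5,4,1]
Step 7: ref 5 → HIT, frames=[5,4,1]
Step 8: ref 1 → HIT, frames=[5,4,1]
Step 9: ref 3 → FAULT (evict 5), frames=[3,4,1]
Step 10: ref 1 → HIT, frames=[3,4,1]
Step 11: ref 2 → FAULT (evict 4), frames=[3,2,1]
Step 12: ref 2 → HIT, frames=[3,2,1]
Step 13: ref 5 → FAULT (evict 1), frames=[3,2,5]
Step 14: ref 2 → HIT, frames=[3,2,5]
Step 15: ref 2 → HIT, frames=[3,2,5]
Total faults: 6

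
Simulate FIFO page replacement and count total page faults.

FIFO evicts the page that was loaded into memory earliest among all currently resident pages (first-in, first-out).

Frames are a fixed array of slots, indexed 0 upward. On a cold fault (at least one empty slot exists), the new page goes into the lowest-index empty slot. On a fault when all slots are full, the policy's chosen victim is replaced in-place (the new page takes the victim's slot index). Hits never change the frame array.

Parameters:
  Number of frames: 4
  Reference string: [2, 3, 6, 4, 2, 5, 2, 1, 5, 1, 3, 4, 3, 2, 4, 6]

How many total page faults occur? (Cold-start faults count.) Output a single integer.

Answer: 10

Derivation:
Step 0: ref 2 → FAULT, frames=[2,-,-,-]
Step 1: ref 3 → FAULT, frames=[2,3,-,-]
Step 2: ref 6 → FAULT, frames=[2,3,6,-]
Step 3: ref 4 → FAULT, frames=[2,3,6,4]
Step 4: ref 2 → HIT, frames=[2,3,6,4]
Step 5: ref 5 → FAULT (evict 2), frames=[5,3,6,4]
Step 6: ref 2 → FAULT (evict 3), frames=[5,2,6,4]
Step 7: ref 1 → FAULT (evict 6), frames=[5,2,1,4]
Step 8: ref 5 → HIT, frames=[5,2,1,4]
Step 9: ref 1 → HIT, frames=[5,2,1,4]
Step 10: ref 3 → FAULT (evict 4), frames=[5,2,1,3]
Step 11: ref 4 → FAULT (evict 5), frames=[4,2,1,3]
Step 12: ref 3 → HIT, frames=[4,2,1,3]
Step 13: ref 2 → HIT, frames=[4,2,1,3]
Step 14: ref 4 → HIT, frames=[4,2,1,3]
Step 15: ref 6 → FAULT (evict 2), frames=[4,6,1,3]
Total faults: 10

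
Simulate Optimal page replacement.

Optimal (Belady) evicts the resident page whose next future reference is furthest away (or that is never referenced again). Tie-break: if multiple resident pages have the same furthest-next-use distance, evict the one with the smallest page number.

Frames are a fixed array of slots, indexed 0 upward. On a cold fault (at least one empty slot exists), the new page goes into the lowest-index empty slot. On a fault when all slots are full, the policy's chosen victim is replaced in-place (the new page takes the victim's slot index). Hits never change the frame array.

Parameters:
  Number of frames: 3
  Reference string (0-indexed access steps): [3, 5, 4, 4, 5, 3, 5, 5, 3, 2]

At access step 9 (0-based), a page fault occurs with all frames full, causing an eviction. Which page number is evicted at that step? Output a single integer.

Step 0: ref 3 -> FAULT, frames=[3,-,-]
Step 1: ref 5 -> FAULT, frames=[3,5,-]
Step 2: ref 4 -> FAULT, frames=[3,5,4]
Step 3: ref 4 -> HIT, frames=[3,5,4]
Step 4: ref 5 -> HIT, frames=[3,5,4]
Step 5: ref 3 -> HIT, frames=[3,5,4]
Step 6: ref 5 -> HIT, frames=[3,5,4]
Step 7: ref 5 -> HIT, frames=[3,5,4]
Step 8: ref 3 -> HIT, frames=[3,5,4]
Step 9: ref 2 -> FAULT, evict 3, frames=[2,5,4]
At step 9: evicted page 3

Answer: 3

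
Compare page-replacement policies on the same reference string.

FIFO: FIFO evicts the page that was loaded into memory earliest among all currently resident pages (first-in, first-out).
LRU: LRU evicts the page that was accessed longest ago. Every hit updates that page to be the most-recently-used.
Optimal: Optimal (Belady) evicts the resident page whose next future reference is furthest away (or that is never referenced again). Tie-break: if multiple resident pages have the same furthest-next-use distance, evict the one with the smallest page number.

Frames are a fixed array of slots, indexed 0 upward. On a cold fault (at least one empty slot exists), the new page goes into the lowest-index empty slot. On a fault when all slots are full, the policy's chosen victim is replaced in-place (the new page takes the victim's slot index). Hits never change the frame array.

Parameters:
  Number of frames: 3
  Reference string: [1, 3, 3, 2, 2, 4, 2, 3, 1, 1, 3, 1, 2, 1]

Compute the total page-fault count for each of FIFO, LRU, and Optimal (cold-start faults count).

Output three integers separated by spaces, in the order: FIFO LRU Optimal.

Answer: 7 5 5

Derivation:
--- FIFO ---
  step 0: ref 1 -> FAULT, frames=[1,-,-] (faults so far: 1)
  step 1: ref 3 -> FAULT, frames=[1,3,-] (faults so far: 2)
  step 2: ref 3 -> HIT, frames=[1,3,-] (faults so far: 2)
  step 3: ref 2 -> FAULT, frames=[1,3,2] (faults so far: 3)
  step 4: ref 2 -> HIT, frames=[1,3,2] (faults so far: 3)
  step 5: ref 4 -> FAULT, evict 1, frames=[4,3,2] (faults so far: 4)
  step 6: ref 2 -> HIT, frames=[4,3,2] (faults so far: 4)
  step 7: ref 3 -> HIT, frames=[4,3,2] (faults so far: 4)
  step 8: ref 1 -> FAULT, evict 3, frames=[4,1,2] (faults so far: 5)
  step 9: ref 1 -> HIT, frames=[4,1,2] (faults so far: 5)
  step 10: ref 3 -> FAULT, evict 2, frames=[4,1,3] (faults so far: 6)
  step 11: ref 1 -> HIT, frames=[4,1,3] (faults so far: 6)
  step 12: ref 2 -> FAULT, evict 4, frames=[2,1,3] (faults so far: 7)
  step 13: ref 1 -> HIT, frames=[2,1,3] (faults so far: 7)
  FIFO total faults: 7
--- LRU ---
  step 0: ref 1 -> FAULT, frames=[1,-,-] (faults so far: 1)
  step 1: ref 3 -> FAULT, frames=[1,3,-] (faults so far: 2)
  step 2: ref 3 -> HIT, frames=[1,3,-] (faults so far: 2)
  step 3: ref 2 -> FAULT, frames=[1,3,2] (faults so far: 3)
  step 4: ref 2 -> HIT, frames=[1,3,2] (faults so far: 3)
  step 5: ref 4 -> FAULT, evict 1, frames=[4,3,2] (faults so far: 4)
  step 6: ref 2 -> HIT, frames=[4,3,2] (faults so far: 4)
  step 7: ref 3 -> HIT, frames=[4,3,2] (faults so far: 4)
  step 8: ref 1 -> FAULT, evict 4, frames=[1,3,2] (faults so far: 5)
  step 9: ref 1 -> HIT, frames=[1,3,2] (faults so far: 5)
  step 10: ref 3 -> HIT, frames=[1,3,2] (faults so far: 5)
  step 11: ref 1 -> HIT, frames=[1,3,2] (faults so far: 5)
  step 12: ref 2 -> HIT, frames=[1,3,2] (faults so far: 5)
  step 13: ref 1 -> HIT, frames=[1,3,2] (faults so far: 5)
  LRU total faults: 5
--- Optimal ---
  step 0: ref 1 -> FAULT, frames=[1,-,-] (faults so far: 1)
  step 1: ref 3 -> FAULT, frames=[1,3,-] (faults so far: 2)
  step 2: ref 3 -> HIT, frames=[1,3,-] (faults so far: 2)
  step 3: ref 2 -> FAULT, frames=[1,3,2] (faults so far: 3)
  step 4: ref 2 -> HIT, frames=[1,3,2] (faults so far: 3)
  step 5: ref 4 -> FAULT, evict 1, frames=[4,3,2] (faults so far: 4)
  step 6: ref 2 -> HIT, frames=[4,3,2] (faults so far: 4)
  step 7: ref 3 -> HIT, frames=[4,3,2] (faults so far: 4)
  step 8: ref 1 -> FAULT, evict 4, frames=[1,3,2] (faults so far: 5)
  step 9: ref 1 -> HIT, frames=[1,3,2] (faults so far: 5)
  step 10: ref 3 -> HIT, frames=[1,3,2] (faults so far: 5)
  step 11: ref 1 -> HIT, frames=[1,3,2] (faults so far: 5)
  step 12: ref 2 -> HIT, frames=[1,3,2] (faults so far: 5)
  step 13: ref 1 -> HIT, frames=[1,3,2] (faults so far: 5)
  Optimal total faults: 5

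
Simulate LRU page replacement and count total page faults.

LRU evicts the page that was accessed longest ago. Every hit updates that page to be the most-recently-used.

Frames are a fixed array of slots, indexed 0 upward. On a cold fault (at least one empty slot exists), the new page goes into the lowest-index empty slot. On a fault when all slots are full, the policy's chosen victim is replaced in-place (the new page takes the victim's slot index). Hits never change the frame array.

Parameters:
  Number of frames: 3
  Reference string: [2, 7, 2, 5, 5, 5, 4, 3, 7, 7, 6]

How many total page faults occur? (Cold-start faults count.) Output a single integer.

Answer: 7

Derivation:
Step 0: ref 2 → FAULT, frames=[2,-,-]
Step 1: ref 7 → FAULT, frames=[2,7,-]
Step 2: ref 2 → HIT, frames=[2,7,-]
Step 3: ref 5 → FAULT, frames=[2,7,5]
Step 4: ref 5 → HIT, frames=[2,7,5]
Step 5: ref 5 → HIT, frames=[2,7,5]
Step 6: ref 4 → FAULT (evict 7), frames=[2,4,5]
Step 7: ref 3 → FAULT (evict 2), frames=[3,4,5]
Step 8: ref 7 → FAULT (evict 5), frames=[3,4,7]
Step 9: ref 7 → HIT, frames=[3,4,7]
Step 10: ref 6 → FAULT (evict 4), frames=[3,6,7]
Total faults: 7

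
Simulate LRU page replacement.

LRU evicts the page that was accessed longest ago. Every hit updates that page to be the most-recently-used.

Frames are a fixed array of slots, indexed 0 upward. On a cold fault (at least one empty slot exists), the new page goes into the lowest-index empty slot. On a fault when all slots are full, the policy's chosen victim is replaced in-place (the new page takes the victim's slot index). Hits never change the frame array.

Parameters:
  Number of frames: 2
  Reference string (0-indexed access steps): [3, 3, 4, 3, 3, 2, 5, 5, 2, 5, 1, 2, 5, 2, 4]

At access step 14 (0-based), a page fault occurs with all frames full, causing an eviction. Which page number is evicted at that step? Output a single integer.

Answer: 5

Derivation:
Step 0: ref 3 -> FAULT, frames=[3,-]
Step 1: ref 3 -> HIT, frames=[3,-]
Step 2: ref 4 -> FAULT, frames=[3,4]
Step 3: ref 3 -> HIT, frames=[3,4]
Step 4: ref 3 -> HIT, frames=[3,4]
Step 5: ref 2 -> FAULT, evict 4, frames=[3,2]
Step 6: ref 5 -> FAULT, evict 3, frames=[5,2]
Step 7: ref 5 -> HIT, frames=[5,2]
Step 8: ref 2 -> HIT, frames=[5,2]
Step 9: ref 5 -> HIT, frames=[5,2]
Step 10: ref 1 -> FAULT, evict 2, frames=[5,1]
Step 11: ref 2 -> FAULT, evict 5, frames=[2,1]
Step 12: ref 5 -> FAULT, evict 1, frames=[2,5]
Step 13: ref 2 -> HIT, frames=[2,5]
Step 14: ref 4 -> FAULT, evict 5, frames=[2,4]
At step 14: evicted page 5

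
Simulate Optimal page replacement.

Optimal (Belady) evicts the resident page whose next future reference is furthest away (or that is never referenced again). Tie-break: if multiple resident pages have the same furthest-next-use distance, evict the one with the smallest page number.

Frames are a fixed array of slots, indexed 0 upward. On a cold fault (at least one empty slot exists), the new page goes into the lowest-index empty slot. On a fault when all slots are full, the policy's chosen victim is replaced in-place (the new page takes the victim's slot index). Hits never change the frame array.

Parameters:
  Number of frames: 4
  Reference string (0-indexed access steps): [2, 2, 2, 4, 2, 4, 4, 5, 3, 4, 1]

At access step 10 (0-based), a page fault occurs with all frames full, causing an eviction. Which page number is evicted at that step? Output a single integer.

Step 0: ref 2 -> FAULT, frames=[2,-,-,-]
Step 1: ref 2 -> HIT, frames=[2,-,-,-]
Step 2: ref 2 -> HIT, frames=[2,-,-,-]
Step 3: ref 4 -> FAULT, frames=[2,4,-,-]
Step 4: ref 2 -> HIT, frames=[2,4,-,-]
Step 5: ref 4 -> HIT, frames=[2,4,-,-]
Step 6: ref 4 -> HIT, frames=[2,4,-,-]
Step 7: ref 5 -> FAULT, frames=[2,4,5,-]
Step 8: ref 3 -> FAULT, frames=[2,4,5,3]
Step 9: ref 4 -> HIT, frames=[2,4,5,3]
Step 10: ref 1 -> FAULT, evict 2, frames=[1,4,5,3]
At step 10: evicted page 2

Answer: 2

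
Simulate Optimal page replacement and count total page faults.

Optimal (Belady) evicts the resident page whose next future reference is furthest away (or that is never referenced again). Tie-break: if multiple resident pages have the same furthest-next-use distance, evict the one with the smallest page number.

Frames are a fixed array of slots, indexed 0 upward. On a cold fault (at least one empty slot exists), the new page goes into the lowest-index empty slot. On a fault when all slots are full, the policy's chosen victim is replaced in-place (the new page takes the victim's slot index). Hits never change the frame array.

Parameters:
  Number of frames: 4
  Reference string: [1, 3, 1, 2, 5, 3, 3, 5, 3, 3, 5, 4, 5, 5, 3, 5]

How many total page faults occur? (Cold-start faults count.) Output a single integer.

Step 0: ref 1 → FAULT, frames=[1,-,-,-]
Step 1: ref 3 → FAULT, frames=[1,3,-,-]
Step 2: ref 1 → HIT, frames=[1,3,-,-]
Step 3: ref 2 → FAULT, frames=[1,3,2,-]
Step 4: ref 5 → FAULT, frames=[1,3,2,5]
Step 5: ref 3 → HIT, frames=[1,3,2,5]
Step 6: ref 3 → HIT, frames=[1,3,2,5]
Step 7: ref 5 → HIT, frames=[1,3,2,5]
Step 8: ref 3 → HIT, frames=[1,3,2,5]
Step 9: ref 3 → HIT, frames=[1,3,2,5]
Step 10: ref 5 → HIT, frames=[1,3,2,5]
Step 11: ref 4 → FAULT (evict 1), frames=[4,3,2,5]
Step 12: ref 5 → HIT, frames=[4,3,2,5]
Step 13: ref 5 → HIT, frames=[4,3,2,5]
Step 14: ref 3 → HIT, frames=[4,3,2,5]
Step 15: ref 5 → HIT, frames=[4,3,2,5]
Total faults: 5

Answer: 5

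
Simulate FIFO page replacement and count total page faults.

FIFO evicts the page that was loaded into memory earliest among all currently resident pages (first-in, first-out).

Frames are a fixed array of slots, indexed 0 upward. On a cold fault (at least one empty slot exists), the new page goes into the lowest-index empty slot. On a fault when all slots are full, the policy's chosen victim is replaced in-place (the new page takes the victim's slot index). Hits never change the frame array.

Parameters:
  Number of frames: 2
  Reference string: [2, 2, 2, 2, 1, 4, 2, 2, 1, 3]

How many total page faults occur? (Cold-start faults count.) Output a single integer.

Answer: 6

Derivation:
Step 0: ref 2 → FAULT, frames=[2,-]
Step 1: ref 2 → HIT, frames=[2,-]
Step 2: ref 2 → HIT, frames=[2,-]
Step 3: ref 2 → HIT, frames=[2,-]
Step 4: ref 1 → FAULT, frames=[2,1]
Step 5: ref 4 → FAULT (evict 2), frames=[4,1]
Step 6: ref 2 → FAULT (evict 1), frames=[4,2]
Step 7: ref 2 → HIT, frames=[4,2]
Step 8: ref 1 → FAULT (evict 4), frames=[1,2]
Step 9: ref 3 → FAULT (evict 2), frames=[1,3]
Total faults: 6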